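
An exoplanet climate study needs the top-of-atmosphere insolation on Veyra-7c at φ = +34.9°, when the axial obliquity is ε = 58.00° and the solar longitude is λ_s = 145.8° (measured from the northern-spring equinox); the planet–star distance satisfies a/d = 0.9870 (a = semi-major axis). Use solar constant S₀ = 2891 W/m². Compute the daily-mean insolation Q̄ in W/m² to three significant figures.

Solar declination: sin δ = sin ε · sin λ_s = sin 58.00° × sin 145.8° = 0.47667, so δ = +28.468°.
cos H₀ = −tan(+34.9°) tan(+28.468°) = -0.3783, H₀ = 1.9587 rad.
Bracket: H₀ sin φ sin δ + cos φ cos δ sin H₀ = 1.9587×0.57215×0.47667 + 0.82015×0.87908×0.92569 = 0.534190 + 0.667402 = 1.201592.
Inverse-square distance factor (a/d)² = 0.9870² = 0.974169.
Q̄ = (S₀/π) × 0.974169 × [bracket] = (2891/π) × 0.974169 × 1.201592 = 1077 W/m².

Q̄ ≈ 1.08e+03 W/m²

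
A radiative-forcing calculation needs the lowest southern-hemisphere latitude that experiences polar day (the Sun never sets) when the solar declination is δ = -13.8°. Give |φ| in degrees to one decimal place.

|φ| = 76.2°

Polar day requires cos H₀ = −tan φ tan δ ≤ −1, i.e. tan φ tan δ ≥ 1.
The boundary is |tan φ| · |tan δ| = 1, so |φ| = 90° − |δ| = 90° − 13.8° = 76.2° in the southern hemisphere.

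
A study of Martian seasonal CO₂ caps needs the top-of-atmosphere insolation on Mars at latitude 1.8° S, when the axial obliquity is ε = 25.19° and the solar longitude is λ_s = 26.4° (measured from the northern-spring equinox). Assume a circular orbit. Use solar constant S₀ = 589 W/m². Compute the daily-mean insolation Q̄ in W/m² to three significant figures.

Solar declination: sin δ = sin ε · sin λ_s = sin 25.19° × sin 26.4° = 0.18925, so δ = +10.909°.
cos H₀ = −tan(-1.8°) tan(+10.909°) = 0.0061, H₀ = 1.5647 rad.
Bracket: H₀ sin φ sin δ + cos φ cos δ sin H₀ = 1.5647×-0.03141×0.18925 + 0.99951×0.98193×0.99998 = -0.009301 + 0.981429 = 0.972128.
Q̄ = (S₀/π) × [bracket] = (589/π) × 0.972128 = 182.3 W/m².

Q̄ ≈ 182 W/m²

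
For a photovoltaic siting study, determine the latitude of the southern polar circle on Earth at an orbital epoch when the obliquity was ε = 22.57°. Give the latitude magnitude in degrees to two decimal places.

The polar circle is the lowest latitude that experiences at least one full rotation of continuous darkness at the northern-summer solstice; it lies at |φ| = 90° − ε = 90° − 22.57° = 67.43°.

67.43°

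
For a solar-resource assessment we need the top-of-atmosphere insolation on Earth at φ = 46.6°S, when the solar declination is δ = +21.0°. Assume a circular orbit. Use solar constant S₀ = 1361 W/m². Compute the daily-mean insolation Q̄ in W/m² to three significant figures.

cos H₀ = −tan(-46.6°) tan(+21.000°) = 0.4059, H₀ = 1.1528 rad.
Bracket: H₀ sin φ sin δ + cos φ cos δ sin H₀ = 1.1528×-0.72657×0.35837 + 0.68709×0.93358×0.91391 = -0.300167 + 0.586231 = 0.286064.
Q̄ = (S₀/π) × [bracket] = (1361/π) × 0.286064 = 123.9 W/m².

Q̄ ≈ 124 W/m²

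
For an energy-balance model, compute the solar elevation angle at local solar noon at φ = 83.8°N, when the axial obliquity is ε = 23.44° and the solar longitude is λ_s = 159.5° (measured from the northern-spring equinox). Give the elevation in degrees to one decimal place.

Solar declination: sin δ = sin ε · sin λ_s = sin 23.44° × sin 159.5° = 0.13931, so δ = +8.008°.
At local noon the hour angle is zero, so the zenith angle equals |φ − δ| = |+83.8° − (+8.008°)| = 75.792°.
Elevation = 90° − 75.792° = 14.2°.

14.2°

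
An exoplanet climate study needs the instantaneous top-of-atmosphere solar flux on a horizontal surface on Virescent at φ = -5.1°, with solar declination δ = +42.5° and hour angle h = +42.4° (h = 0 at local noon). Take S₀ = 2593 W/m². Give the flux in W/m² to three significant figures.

1.25e+03 W/m²

cos θ_z = sin φ sin δ + cos φ cos δ cos h = -0.060056 + 0.542291 = 0.482235.
Flux = S₀ · cos θ_z = 2593 × 0.482235 = 1250 W/m².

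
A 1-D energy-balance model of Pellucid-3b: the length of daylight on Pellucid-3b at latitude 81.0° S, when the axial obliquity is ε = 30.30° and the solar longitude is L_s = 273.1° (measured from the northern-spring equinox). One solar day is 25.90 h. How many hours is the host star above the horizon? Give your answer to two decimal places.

25.90 h

Solar declination: sin δ = sin ε · sin L_s = sin 30.30° × sin 273.1° = -0.50379, so δ = -30.251°.
Sunrise equation: cos h₀ = −tan ϕ · tan δ = -3.6822 ≤ −1, so the host star never sets (polar day) and h₀ = π.
Daylight = 2h₀/(2π) × 25.90 h = (3.1416/π) × 25.90 = 25.90 h.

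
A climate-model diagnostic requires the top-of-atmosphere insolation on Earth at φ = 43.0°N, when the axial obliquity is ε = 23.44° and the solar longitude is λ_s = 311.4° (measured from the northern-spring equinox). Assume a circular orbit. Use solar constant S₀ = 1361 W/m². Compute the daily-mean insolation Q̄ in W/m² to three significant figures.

Q̄ ≈ 177 W/m²

Solar declination: sin δ = sin ε · sin λ_s = sin 23.44° × sin 311.4° = -0.29839, so δ = -17.361°.
cos H₀ = −tan(+43.0°) tan(-17.361°) = 0.2915, H₀ = 1.2750 rad.
Bracket: H₀ sin φ sin δ + cos φ cos δ sin H₀ = 1.2750×0.68200×-0.29839 + 0.73135×0.95445×0.95656 = -0.259465 + 0.667714 = 0.408249.
Q̄ = (S₀/π) × [bracket] = (1361/π) × 0.408249 = 176.9 W/m².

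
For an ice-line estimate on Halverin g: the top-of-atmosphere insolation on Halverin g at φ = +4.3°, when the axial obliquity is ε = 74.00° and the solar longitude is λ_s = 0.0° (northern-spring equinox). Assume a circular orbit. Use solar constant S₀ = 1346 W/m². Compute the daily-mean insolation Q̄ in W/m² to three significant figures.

Solar declination: sin δ = sin ε · sin λ_s = sin 74.00° × sin 0.0° = 0.00000, so δ = +0.000°.
cos H₀ = −tan(+4.3°) tan(+0.000°) = -0.0000, H₀ = 1.5708 rad.
Bracket: H₀ sin φ sin δ + cos φ cos δ sin H₀ = 1.5708×0.07498×0.00000 + 0.99719×1.00000×1.00000 = 0.000000 + 0.997190 = 0.997190.
Q̄ = (S₀/π) × [bracket] = (1346/π) × 0.997190 = 427.2 W/m².

Q̄ ≈ 427 W/m²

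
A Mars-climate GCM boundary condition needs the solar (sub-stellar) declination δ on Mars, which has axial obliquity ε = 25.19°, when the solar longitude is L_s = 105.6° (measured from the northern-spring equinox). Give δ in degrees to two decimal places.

δ = +24.20°

sin δ = sin ε · sin L_s = sin 25.19° × sin 105.6° = 0.409943.
δ = arcsin(0.409943) = +24.20°.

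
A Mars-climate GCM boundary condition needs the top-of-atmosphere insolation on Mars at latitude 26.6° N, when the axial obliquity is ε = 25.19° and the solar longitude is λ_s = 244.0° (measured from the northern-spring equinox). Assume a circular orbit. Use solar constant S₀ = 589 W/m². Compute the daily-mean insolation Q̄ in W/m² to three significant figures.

Q̄ ≈ 108 W/m²

Solar declination: sin δ = sin ε · sin λ_s = sin 25.19° × sin 244.0° = -0.38255, so δ = -22.491°.
cos H₀ = −tan(+26.6°) tan(-22.491°) = 0.2073, H₀ = 1.3619 rad.
Bracket: H₀ sin φ sin δ + cos φ cos δ sin H₀ = 1.3619×0.44776×-0.38255 + 0.89415×0.92394×0.97827 = -0.233281 + 0.808189 = 0.574908.
Q̄ = (S₀/π) × [bracket] = (589/π) × 0.574908 = 107.8 W/m².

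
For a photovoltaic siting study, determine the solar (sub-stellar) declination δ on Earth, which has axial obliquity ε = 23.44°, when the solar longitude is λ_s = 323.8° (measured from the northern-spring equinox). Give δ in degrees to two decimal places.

sin δ = sin ε · sin λ_s = sin 23.44° × sin 323.8° = -0.234936.
δ = arcsin(-0.234936) = -13.59°.

δ = -13.59°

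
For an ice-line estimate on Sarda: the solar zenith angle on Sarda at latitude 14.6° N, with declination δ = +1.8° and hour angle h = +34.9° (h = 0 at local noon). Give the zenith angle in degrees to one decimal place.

cos θ_z = sin φ sin δ + cos φ cos δ cos h = 0.007918 + 0.793277 = 0.801195.
θ_z = arccos(0.801195) = 36.8°.

θ_z = 36.8°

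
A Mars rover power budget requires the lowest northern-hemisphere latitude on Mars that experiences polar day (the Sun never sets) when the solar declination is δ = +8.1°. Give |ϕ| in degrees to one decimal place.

Polar day requires cos h₀ = −tan ϕ tan δ ≤ −1, i.e. tan ϕ tan δ ≥ 1.
The boundary is |tan ϕ| · |tan δ| = 1, so |ϕ| = 90° − |δ| = 90° − 8.1° = 81.9° in the northern hemisphere.

|ϕ| = 81.9°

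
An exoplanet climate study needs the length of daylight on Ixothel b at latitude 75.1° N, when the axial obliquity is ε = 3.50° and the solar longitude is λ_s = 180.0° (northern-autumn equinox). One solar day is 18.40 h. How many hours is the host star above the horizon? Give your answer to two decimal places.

9.20 h

Solar declination: sin δ = sin ε · sin λ_s = sin 3.50° × sin 180.0° = 0.00000, so δ = +0.000°.
cos H₀ = −tan φ · tan δ = −tan(+75.1°) × tan(+0.000°) = -0.0000, so H₀ = 1.5708 rad = 90.00°.
Daylight = 2H₀/(2π) × 18.40 h = (1.5708/π) × 18.40 = 9.20 h.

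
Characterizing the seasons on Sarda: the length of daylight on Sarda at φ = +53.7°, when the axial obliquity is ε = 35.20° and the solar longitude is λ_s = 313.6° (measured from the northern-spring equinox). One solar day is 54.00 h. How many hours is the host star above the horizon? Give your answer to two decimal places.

Solar declination: sin δ = sin ε · sin λ_s = sin 35.20° × sin 313.6° = -0.41744, so δ = -24.673°.
cos H₀ = −tan φ · tan δ = −tan(+53.7°) × tan(-24.673°) = 0.6254, so H₀ = 0.8952 rad = 51.29°.
Daylight = 2H₀/(2π) × 54.00 h = (0.8952/π) × 54.00 = 15.39 h.

15.39 h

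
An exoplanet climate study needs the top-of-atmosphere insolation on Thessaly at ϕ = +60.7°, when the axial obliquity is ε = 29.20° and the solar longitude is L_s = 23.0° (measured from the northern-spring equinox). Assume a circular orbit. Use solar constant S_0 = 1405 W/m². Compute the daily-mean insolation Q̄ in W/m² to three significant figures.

Solar declination: sin δ = sin ε · sin L_s = sin 29.20° × sin 23.0° = 0.19062, so δ = +10.989°.
cos h₀ = −tan(+60.7°) tan(+10.989°) = -0.3460, h₀ = 1.9241 rad.
Bracket: h₀ sin ϕ sin δ + cos ϕ cos δ sin h₀ = 1.9241×0.87207×0.19062 + 0.48938×0.98166×0.93822 = 0.319851 + 0.450725 = 0.770576.
Q̄ = (S_0/π) × [bracket] = (1405/π) × 0.770576 = 344.6 W/m².

Q̄ ≈ 345 W/m²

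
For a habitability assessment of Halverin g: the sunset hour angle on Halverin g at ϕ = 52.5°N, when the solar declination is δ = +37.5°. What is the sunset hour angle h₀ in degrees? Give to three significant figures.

h₀ = 180°

Sunrise equation: cos h₀ = −tan ϕ · tan δ = -1.0000 ≤ −1, so the host star never sets (polar day) and h₀ = π.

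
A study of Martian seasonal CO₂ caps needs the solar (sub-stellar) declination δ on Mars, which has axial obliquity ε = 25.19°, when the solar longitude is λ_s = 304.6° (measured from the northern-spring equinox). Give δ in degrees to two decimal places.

δ = -20.51°

sin δ = sin ε · sin λ_s = sin 25.19° × sin 304.6° = -0.350344.
δ = arcsin(-0.350344) = -20.51°.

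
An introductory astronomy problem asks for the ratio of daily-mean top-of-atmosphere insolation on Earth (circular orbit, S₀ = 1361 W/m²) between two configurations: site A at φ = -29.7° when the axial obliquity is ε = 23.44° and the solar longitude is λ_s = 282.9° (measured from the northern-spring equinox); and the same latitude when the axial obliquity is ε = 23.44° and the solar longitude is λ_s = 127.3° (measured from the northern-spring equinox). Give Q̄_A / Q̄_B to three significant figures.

— Configuration A (φ=-29.7°):
Solar declination: sin δ = sin ε · sin λ_s = sin 23.44° × sin 282.9° = -0.38775, so δ = -22.814°.
cos H₀ = −tan(-29.7°) tan(-22.814°) = -0.2399, H₀ = 1.8131 rad.
Bracket: H₀ sin φ sin δ + cos φ cos δ sin H₀ = 1.8131×-0.49546×-0.38775 + 0.86863×0.92177×0.97079 = 0.348323 + 0.777289 = 1.125612.
Q̄ = (S₀/π) × [bracket] = (1361/π) × 1.125612 = 487.64 W/m².
— Configuration B (φ=-29.7°):
Solar declination: sin δ = sin ε · sin λ_s = sin 23.44° × sin 127.3° = 0.31643, so δ = +18.447°.
cos H₀ = −tan(-29.7°) tan(+18.447°) = 0.1903, H₀ = 1.3794 rad.
Bracket: H₀ sin φ sin δ + cos φ cos δ sin H₀ = 1.3794×-0.49546×0.31643 + 0.86863×0.94862×0.98173 = -0.216260 + 0.808945 = 0.592685.
Q̄ = (S₀/π) × [bracket] = (1361/π) × 0.592685 = 256.76 W/m².
Ratio Q̄_A / Q̄_B = 487.64 / 256.76 = 1.899.

Q̄_A / Q̄_B ≈ 1.90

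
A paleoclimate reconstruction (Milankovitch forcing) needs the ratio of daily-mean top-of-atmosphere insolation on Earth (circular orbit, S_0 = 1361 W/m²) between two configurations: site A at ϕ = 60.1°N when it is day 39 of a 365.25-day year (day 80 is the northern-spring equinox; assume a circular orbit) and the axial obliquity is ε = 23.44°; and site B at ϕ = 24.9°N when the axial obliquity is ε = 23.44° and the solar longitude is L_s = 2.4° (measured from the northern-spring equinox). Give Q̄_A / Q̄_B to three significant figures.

Q̄_A / Q̄_B ≈ 0.200

— Configuration A (ϕ=+60.1°):
Solar longitude: L_s = 360° × (39 − 80)/365.25 = -40.411°, i.e. -40.411° + 360° = 319.589°.
sin δ = sin 23.44° × sin 319.589° = -0.25787, so δ = -14.944°.
cos h₀ = −tan(+60.1°) tan(-14.944°) = 0.4641, h₀ = 1.0881 rad.
Bracket: h₀ sin ϕ sin δ + cos ϕ cos δ sin h₀ = 1.0881×0.86690×-0.25787 + 0.49849×0.96618×0.88576 = -0.243242 + 0.426610 = 0.183368.
Q̄ = (S_0/π) × [bracket] = (1361/π) × 0.183368 = 79.439 W/m².
— Configuration B (ϕ=+24.9°):
Solar declination: sin δ = sin ε · sin L_s = sin 23.44° × sin 2.4° = 0.01666, so δ = +0.954°.
cos h₀ = −tan(+24.9°) tan(+0.954°) = -0.0077, h₀ = 1.5785 rad.
Bracket: h₀ sin ϕ sin δ + cos ϕ cos δ sin h₀ = 1.5785×0.42104×0.01666 + 0.90704×0.99986×0.99997 = 0.011072 + 0.906886 = 0.917958.
Q̄ = (S_0/π) × [bracket] = (1361/π) × 0.917958 = 397.68 W/m².
Ratio Q̄_A / Q̄_B = 79.439 / 397.68 = 0.1998.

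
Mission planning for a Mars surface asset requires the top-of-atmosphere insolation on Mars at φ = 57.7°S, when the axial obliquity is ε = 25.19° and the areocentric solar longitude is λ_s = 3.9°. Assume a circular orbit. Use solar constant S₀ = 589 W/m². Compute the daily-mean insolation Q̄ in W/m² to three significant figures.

sin δ = sin 25.19° × sin 3.9° = 0.02895, so δ = +1.659°.
cos H₀ = −tan(-57.7°) tan(+1.659°) = 0.0458, H₀ = 1.5250 rad.
Bracket: H₀ sin φ sin δ + cos φ cos δ sin H₀ = 1.5250×-0.84526×0.02895 + 0.53435×0.99958×0.99895 = -0.037317 + 0.533565 = 0.496248.
Q̄ = (S₀/π) × [bracket] = (589/π) × 0.496248 = 93.04 W/m².

Q̄ ≈ 93.0 W/m²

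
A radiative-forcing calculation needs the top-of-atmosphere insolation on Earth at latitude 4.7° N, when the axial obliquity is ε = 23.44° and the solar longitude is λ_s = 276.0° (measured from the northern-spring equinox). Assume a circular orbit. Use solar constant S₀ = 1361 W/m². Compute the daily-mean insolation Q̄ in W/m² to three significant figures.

Solar declination: sin δ = sin ε · sin λ_s = sin 23.44° × sin 276.0° = -0.39561, so δ = -23.304°.
cos H₀ = −tan(+4.7°) tan(-23.304°) = 0.0354, H₀ = 1.5354 rad.
Bracket: H₀ sin φ sin δ + cos φ cos δ sin H₀ = 1.5354×0.08194×-0.39561 + 0.99664×0.91842×0.99937 = -0.049772 + 0.914757 = 0.864985.
Q̄ = (S₀/π) × [bracket] = (1361/π) × 0.864985 = 374.7 W/m².

Q̄ ≈ 375 W/m²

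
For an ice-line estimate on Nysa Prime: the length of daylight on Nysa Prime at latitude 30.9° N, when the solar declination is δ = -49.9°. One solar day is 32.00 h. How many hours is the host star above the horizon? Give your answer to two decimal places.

7.95 h

cos H₀ = −tan φ · tan δ = −tan(+30.9°) × tan(-49.900°) = 0.7107, so H₀ = 0.7803 rad = 44.71°.
Daylight = 2H₀/(2π) × 32.00 h = (0.7803/π) × 32.00 = 7.95 h.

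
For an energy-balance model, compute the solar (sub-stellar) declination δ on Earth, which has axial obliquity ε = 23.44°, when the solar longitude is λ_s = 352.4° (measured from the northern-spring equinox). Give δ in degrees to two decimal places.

δ = -3.02°

sin δ = sin ε · sin λ_s = sin 23.44° × sin 352.4° = -0.052610.
δ = arcsin(-0.052610) = -3.02°.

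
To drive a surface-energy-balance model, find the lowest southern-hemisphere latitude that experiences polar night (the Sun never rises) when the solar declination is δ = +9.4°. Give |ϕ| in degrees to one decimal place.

Polar night requires cos h₀ = −tan ϕ tan δ ≥ 1, i.e. tan ϕ tan δ ≤ −1.
The boundary is |tan ϕ| · |tan δ| = 1, so |ϕ| = 90° − |δ| = 90° − 9.4° = 80.6° in the southern hemisphere.

|ϕ| = 80.6°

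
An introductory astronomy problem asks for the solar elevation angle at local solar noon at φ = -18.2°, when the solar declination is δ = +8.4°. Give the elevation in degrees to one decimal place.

At local noon the hour angle is zero, so the zenith angle equals |φ − δ| = |-18.2° − (+8.400°)| = 26.600°.
Elevation = 90° − 26.600° = 63.4°.

63.4°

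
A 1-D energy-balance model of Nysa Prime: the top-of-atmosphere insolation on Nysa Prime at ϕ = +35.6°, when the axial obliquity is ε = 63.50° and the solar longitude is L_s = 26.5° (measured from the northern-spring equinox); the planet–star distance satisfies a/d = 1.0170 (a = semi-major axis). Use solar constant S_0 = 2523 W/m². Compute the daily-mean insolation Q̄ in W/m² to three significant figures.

Solar declination: sin δ = sin ε · sin L_s = sin 63.50° × sin 26.5° = 0.39932, so δ = +23.536°.
cos h₀ = −tan(+35.6°) tan(+23.536°) = -0.3118, h₀ = 1.8879 rad.
Bracket: h₀ sin ϕ sin δ + cos ϕ cos δ sin h₀ = 1.8879×0.58212×0.39932 + 0.81310×0.91681×0.95014 = 0.438846 + 0.708290 = 1.147136.
Inverse-square distance factor (a/d)² = 1.0170² = 1.034289.
Q̄ = (S_0/π) × 1.034289 × [bracket] = (2523/π) × 1.034289 × 1.147136 = 952.8 W/m².

Q̄ ≈ 953 W/m²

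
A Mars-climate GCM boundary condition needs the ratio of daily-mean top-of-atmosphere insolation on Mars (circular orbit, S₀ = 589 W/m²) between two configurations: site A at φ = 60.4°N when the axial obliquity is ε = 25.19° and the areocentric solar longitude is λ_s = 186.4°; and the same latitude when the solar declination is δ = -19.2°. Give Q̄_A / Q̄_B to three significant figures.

— Configuration A (φ=+60.4°):
sin δ = sin 25.19° × sin 186.4° = -0.04744, so δ = -2.719°.
cos H₀ = −tan(+60.4°) tan(-2.719°) = 0.0836, H₀ = 1.4871 rad.
Bracket: H₀ sin φ sin δ + cos φ cos δ sin H₀ = 1.4871×0.86949×-0.04744 + 0.49394×0.99887×0.99650 = -0.061341 + 0.491655 = 0.430314.
Q̄ = (S₀/π) × [bracket] = (589/π) × 0.430314 = 80.677 W/m².
— Configuration B (φ=+60.4°):
cos H₀ = −tan(+60.4°) tan(-19.200°) = 0.6130, H₀ = 0.9109 rad.
Bracket: H₀ sin φ sin δ + cos φ cos δ sin H₀ = 0.9109×0.86949×-0.32887 + 0.49394×0.94438×0.79008 = -0.260471 + 0.368546 = 0.108075.
Q̄ = (S₀/π) × [bracket] = (589/π) × 0.108075 = 20.262 W/m².
Ratio Q̄_A / Q̄_B = 80.677 / 20.262 = 3.982.

Q̄_A / Q̄_B ≈ 3.98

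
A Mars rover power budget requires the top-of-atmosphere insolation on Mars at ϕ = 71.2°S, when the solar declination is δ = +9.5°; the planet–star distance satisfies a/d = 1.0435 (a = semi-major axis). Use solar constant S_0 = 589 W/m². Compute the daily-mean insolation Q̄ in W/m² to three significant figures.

cos h₀ = −tan(-71.2°) tan(+9.500°) = 0.4916, h₀ = 1.0569 rad.
Bracket: h₀ sin ϕ sin δ + cos ϕ cos δ sin h₀ = 1.0569×-0.94665×0.16505 + 0.32227×0.98629×0.87084 = -0.165135 + 0.276798 = 0.111663.
Inverse-square distance factor (a/d)² = 1.0435² = 1.088892.
Q̄ = (S_0/π) × 1.088892 × [bracket] = (589/π) × 1.088892 × 0.111663 = 22.80 W/m².

Q̄ ≈ 22.8 W/m²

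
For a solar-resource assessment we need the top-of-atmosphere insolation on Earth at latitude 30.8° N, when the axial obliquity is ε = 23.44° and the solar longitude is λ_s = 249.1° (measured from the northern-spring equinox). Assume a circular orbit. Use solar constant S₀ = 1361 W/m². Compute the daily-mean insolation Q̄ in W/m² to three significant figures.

Solar declination: sin δ = sin ε · sin λ_s = sin 23.44° × sin 249.1° = -0.37162, so δ = -21.815°.
cos H₀ = −tan(+30.8°) tan(-21.815°) = 0.2386, H₀ = 1.3299 rad.
Bracket: H₀ sin φ sin δ + cos φ cos δ sin H₀ = 1.3299×0.51204×-0.37162 + 0.85896×0.92839×0.97111 = -0.253059 + 0.774412 = 0.521353.
Q̄ = (S₀/π) × [bracket] = (1361/π) × 0.521353 = 225.9 W/m².

Q̄ ≈ 226 W/m²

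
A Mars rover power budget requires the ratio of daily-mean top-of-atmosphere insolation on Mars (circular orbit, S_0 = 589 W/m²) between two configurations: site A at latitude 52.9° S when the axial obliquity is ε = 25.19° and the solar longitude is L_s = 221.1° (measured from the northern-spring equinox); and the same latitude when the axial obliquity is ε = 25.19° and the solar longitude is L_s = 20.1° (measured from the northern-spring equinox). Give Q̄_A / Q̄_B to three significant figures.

— Configuration A (ϕ=-52.9°):
Solar declination: sin δ = sin ε · sin L_s = sin 25.19° × sin 221.1° = -0.27979, so δ = -16.248°.
cos h₀ = −tan(-52.9°) tan(-16.248°) = -0.3853, h₀ = 1.9664 rad.
Bracket: h₀ sin ϕ sin δ + cos ϕ cos δ sin h₀ = 1.9664×-0.79758×-0.27979 + 0.60321×0.96006×0.92277 = 0.438812 + 0.534393 = 0.973205.
Q̄ = (S_0/π) × [bracket] = (589/π) × 0.973205 = 182.46 W/m².
— Configuration B (ϕ=-52.9°):
Solar declination: sin δ = sin ε · sin L_s = sin 25.19° × sin 20.1° = 0.14627, so δ = +8.411°.
cos h₀ = −tan(-52.9°) tan(+8.411°) = 0.1955, h₀ = 1.3740 rad.
Bracket: h₀ sin ϕ sin δ + cos ϕ cos δ sin h₀ = 1.3740×-0.79758×0.14627 + 0.60321×0.98924×0.98070 = -0.160294 + 0.585203 = 0.424909.
Q̄ = (S_0/π) × [bracket] = (589/π) × 0.424909 = 79.664 W/m².
Ratio Q̄_A / Q̄_B = 182.46 / 79.664 = 2.290.

Q̄_A / Q̄_B ≈ 2.29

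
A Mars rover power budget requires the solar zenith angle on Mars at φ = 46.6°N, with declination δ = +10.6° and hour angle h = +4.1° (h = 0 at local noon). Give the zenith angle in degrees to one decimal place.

cos θ_z = sin φ sin δ + cos φ cos δ cos h = 0.133654 + 0.673634 = 0.807288.
θ_z = arccos(0.807288) = 36.2°.

θ_z = 36.2°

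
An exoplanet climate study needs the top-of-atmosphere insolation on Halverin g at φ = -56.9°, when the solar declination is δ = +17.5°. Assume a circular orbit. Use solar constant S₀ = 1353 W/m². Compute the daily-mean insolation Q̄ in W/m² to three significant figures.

Q̄ ≈ 80.7 W/m²

cos H₀ = −tan(-56.9°) tan(+17.500°) = 0.4837, H₀ = 1.0660 rad.
Bracket: H₀ sin φ sin δ + cos φ cos δ sin H₀ = 1.0660×-0.83772×0.30071 + 0.54610×0.95372×0.87525 = -0.268537 + 0.455853 = 0.187316.
Q̄ = (S₀/π) × [bracket] = (1353/π) × 0.187316 = 80.67 W/m².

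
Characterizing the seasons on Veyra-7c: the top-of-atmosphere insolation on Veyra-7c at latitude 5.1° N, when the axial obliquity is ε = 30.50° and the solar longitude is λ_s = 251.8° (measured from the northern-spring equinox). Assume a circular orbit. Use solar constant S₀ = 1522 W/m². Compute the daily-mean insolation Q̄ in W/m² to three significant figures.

Solar declination: sin δ = sin ε · sin λ_s = sin 30.50° × sin 251.8° = -0.48215, so δ = -28.826°.
cos H₀ = −tan(+5.1°) tan(-28.826°) = 0.0491, H₀ = 1.5217 rad.
Bracket: H₀ sin φ sin δ + cos φ cos δ sin H₀ = 1.5217×0.08889×-0.48215 + 0.99604×0.87609×0.99879 = -0.065217 + 0.871565 = 0.806348.
Q̄ = (S₀/π) × [bracket] = (1522/π) × 0.806348 = 390.6 W/m².

Q̄ ≈ 391 W/m²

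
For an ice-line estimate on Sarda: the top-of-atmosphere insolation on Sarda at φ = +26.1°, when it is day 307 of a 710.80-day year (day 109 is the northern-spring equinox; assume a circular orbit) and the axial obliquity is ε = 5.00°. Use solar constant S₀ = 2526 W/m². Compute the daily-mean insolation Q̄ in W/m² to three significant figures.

Q̄ ≈ 768 W/m²

Solar longitude: λ_s = 360° × (307 − 109)/710.80 = 100.281°.
sin δ = sin 5.00° × sin 100.281° = 0.08576, so δ = +4.920°.
cos H₀ = −tan(+26.1°) tan(+4.920°) = -0.0422, H₀ = 1.6130 rad.
Bracket: H₀ sin φ sin δ + cos φ cos δ sin H₀ = 1.6130×0.43994×0.08576 + 0.89803×0.99632×0.99911 = 0.060857 + 0.893929 = 0.954786.
Q̄ = (S₀/π) × [bracket] = (2526/π) × 0.954786 = 767.7 W/m².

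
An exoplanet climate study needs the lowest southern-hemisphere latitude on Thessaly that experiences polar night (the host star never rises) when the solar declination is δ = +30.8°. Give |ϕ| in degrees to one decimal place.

|ϕ| = 59.2°

Polar night requires cos h₀ = −tan ϕ tan δ ≥ 1, i.e. tan ϕ tan δ ≤ −1.
The boundary is |tan ϕ| · |tan δ| = 1, so |ϕ| = 90° − |δ| = 90° − 30.8° = 59.2° in the southern hemisphere.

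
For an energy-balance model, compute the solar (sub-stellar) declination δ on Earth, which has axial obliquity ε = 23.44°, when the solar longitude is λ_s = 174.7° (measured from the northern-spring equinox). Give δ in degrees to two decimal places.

δ = +2.11°

sin δ = sin ε · sin λ_s = sin 23.44° × sin 174.7° = 0.036744.
δ = arcsin(0.036744) = +2.11°.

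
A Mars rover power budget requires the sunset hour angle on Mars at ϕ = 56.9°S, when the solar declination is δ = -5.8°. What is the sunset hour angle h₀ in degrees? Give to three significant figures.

cos h₀ = −tan ϕ · tan δ = −tan(-56.9°) × tan(-5.800°) = -0.1558, so h₀ = 1.7273 rad = 98.96°.

h₀ = 99.0°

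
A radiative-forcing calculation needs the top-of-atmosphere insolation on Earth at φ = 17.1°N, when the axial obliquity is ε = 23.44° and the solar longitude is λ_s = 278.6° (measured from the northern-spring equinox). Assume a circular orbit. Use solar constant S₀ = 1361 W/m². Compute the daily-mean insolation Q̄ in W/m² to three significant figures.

Q̄ ≈ 305 W/m²

Solar declination: sin δ = sin ε · sin λ_s = sin 23.44° × sin 278.6° = -0.39332, so δ = -23.161°.
cos H₀ = −tan(+17.1°) tan(-23.161°) = 0.1316, H₀ = 1.4388 rad.
Bracket: H₀ sin φ sin δ + cos φ cos δ sin H₀ = 1.4388×0.29404×-0.39332 + 0.95579×0.91940×0.99130 = -0.166400 + 0.871108 = 0.704708.
Q̄ = (S₀/π) × [bracket] = (1361/π) × 0.704708 = 305.3 W/m².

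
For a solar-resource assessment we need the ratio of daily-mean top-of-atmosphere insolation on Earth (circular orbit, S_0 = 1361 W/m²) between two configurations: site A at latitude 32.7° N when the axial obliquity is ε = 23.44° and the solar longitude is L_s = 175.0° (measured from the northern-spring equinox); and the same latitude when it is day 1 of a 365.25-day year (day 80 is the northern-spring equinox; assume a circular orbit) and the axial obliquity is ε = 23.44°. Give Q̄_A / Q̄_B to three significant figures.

Q̄_A / Q̄_B ≈ 1.84

— Configuration A (ϕ=+32.7°):
Solar declination: sin δ = sin ε · sin L_s = sin 23.44° × sin 175.0° = 0.03467, so δ = +1.987°.
cos h₀ = −tan(+32.7°) tan(+1.987°) = -0.0223, h₀ = 1.5931 rad.
Bracket: h₀ sin ϕ sin δ + cos ϕ cos δ sin h₀ = 1.5931×0.54024×0.03467 + 0.84151×0.99940×0.99975 = 0.029839 + 0.840795 = 0.870634.
Q̄ = (S_0/π) × [bracket] = (1361/π) × 0.870634 = 377.18 W/m².
— Configuration B (ϕ=+32.7°):
Solar longitude: L_s = 360° × (1 − 80)/365.25 = -77.864°, i.e. -77.864° + 360° = 282.136°.
sin δ = sin 23.44° × sin 282.136° = -0.38890, so δ = -22.886°.
cos h₀ = −tan(+32.7°) tan(-22.886°) = 0.2710, h₀ = 1.2964 rad.
Bracket: h₀ sin ϕ sin δ + cos ϕ cos δ sin h₀ = 1.2964×0.54024×-0.38890 + 0.84151×0.92128×0.96258 = -0.272373 + 0.746256 = 0.473883.
Q̄ = (S_0/π) × [bracket] = (1361/π) × 0.473883 = 205.30 W/m².
Ratio Q̄_A / Q̄_B = 377.18 / 205.30 = 1.837.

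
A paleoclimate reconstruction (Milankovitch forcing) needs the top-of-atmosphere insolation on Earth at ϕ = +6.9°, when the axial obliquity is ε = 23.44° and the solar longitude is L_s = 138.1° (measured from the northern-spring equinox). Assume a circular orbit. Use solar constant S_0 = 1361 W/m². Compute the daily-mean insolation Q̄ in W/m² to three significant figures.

Q̄ ≈ 437 W/m²

Solar declination: sin δ = sin ε · sin L_s = sin 23.44° × sin 138.1° = 0.26566, so δ = +15.406°.
cos h₀ = −tan(+6.9°) tan(+15.406°) = -0.0333, h₀ = 1.6041 rad.
Bracket: h₀ sin ϕ sin δ + cos ϕ cos δ sin h₀ = 1.6041×0.12014×0.26566 + 0.99276×0.96407×0.99944 = 0.051197 + 0.956554 = 1.007751.
Q̄ = (S_0/π) × [bracket] = (1361/π) × 1.007751 = 436.6 W/m².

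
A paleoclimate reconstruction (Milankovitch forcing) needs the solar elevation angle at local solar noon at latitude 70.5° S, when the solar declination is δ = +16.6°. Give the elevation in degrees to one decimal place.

At local noon the hour angle is zero, so the zenith angle equals |φ − δ| = |-70.5° − (+16.600°)| = 87.100°.
Elevation = 90° − 87.100° = 2.9°.

2.9°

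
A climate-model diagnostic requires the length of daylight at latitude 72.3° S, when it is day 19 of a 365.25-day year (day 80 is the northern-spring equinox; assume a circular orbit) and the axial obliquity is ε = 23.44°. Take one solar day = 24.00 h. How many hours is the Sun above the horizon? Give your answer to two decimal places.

Solar longitude: λ_s = 360° × (19 − 80)/365.25 = -60.123°, i.e. -60.123° + 360° = 299.877°.
sin δ = sin 23.44° × sin 299.877° = -0.34492, so δ = -20.177°.
Sunrise equation: cos H₀ = −tan φ · tan δ = -1.1514 ≤ −1, so the Sun never sets (polar day) and H₀ = π.
Daylight = 2H₀/(2π) × 24.00 h = (3.1416/π) × 24.00 = 24.00 h.

24.00 h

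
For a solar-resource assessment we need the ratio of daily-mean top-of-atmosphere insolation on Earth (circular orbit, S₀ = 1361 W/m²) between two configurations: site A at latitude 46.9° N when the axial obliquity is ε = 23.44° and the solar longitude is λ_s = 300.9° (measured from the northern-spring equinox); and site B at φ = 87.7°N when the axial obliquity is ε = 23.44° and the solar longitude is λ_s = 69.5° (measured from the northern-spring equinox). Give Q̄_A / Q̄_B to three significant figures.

— Configuration A (φ=+46.9°):
Solar declination: sin δ = sin ε · sin λ_s = sin 23.44° × sin 300.9° = -0.34133, so δ = -19.958°.
cos H₀ = −tan(+46.9°) tan(-19.958°) = 0.3881, H₀ = 1.1723 rad.
Bracket: H₀ sin φ sin δ + cos φ cos δ sin H₀ = 1.1723×0.73016×-0.34133 + 0.68327×0.93994×0.92164 = -0.292167 + 0.591907 = 0.299740.
Q̄ = (S₀/π) × [bracket] = (1361/π) × 0.299740 = 129.85 W/m².
— Configuration B (φ=+87.7°):
Solar declination: sin δ = sin ε · sin λ_s = sin 23.44° × sin 69.5° = 0.37260, so δ = +21.876°.
cos H₀ = −tan(+87.7°) tan(+21.876°) = -9.9967 ≤ −1 ⇒ polar day, H₀ = π.
Bracket: H₀ sin φ sin δ + cos φ cos δ sin H₀ = 3.1416×0.99919×0.37260 + 0.04013×0.92799×0.00000 = 1.169612 + 0.000000 = 1.169612.
Q̄ = (S₀/π) × [bracket] = (1361/π) × 1.169612 = 506.70 W/m².
Ratio Q̄_A / Q̄_B = 129.85 / 506.70 = 0.2563.

Q̄_A / Q̄_B ≈ 0.256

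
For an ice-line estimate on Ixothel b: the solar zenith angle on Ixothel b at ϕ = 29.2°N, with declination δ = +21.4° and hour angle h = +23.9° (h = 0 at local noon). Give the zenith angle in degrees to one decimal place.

θ_z = 22.9°

cos θ_z = sin ϕ sin δ + cos ϕ cos δ cos h = 0.178009 + 0.743050 = 0.921059.
θ_z = arccos(0.921059) = 22.9°.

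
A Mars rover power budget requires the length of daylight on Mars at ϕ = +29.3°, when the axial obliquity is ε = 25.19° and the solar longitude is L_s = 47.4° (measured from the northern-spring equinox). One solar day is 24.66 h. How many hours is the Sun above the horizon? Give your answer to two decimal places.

13.79 h

Solar declination: sin δ = sin ε · sin L_s = sin 25.19° × sin 47.4° = 0.31330, so δ = +18.258°.
cos h₀ = −tan ϕ · tan δ = −tan(+29.3°) × tan(+18.258°) = -0.1851, so h₀ = 1.7570 rad = 100.67°.
Daylight = 2h₀/(2π) × 24.66 h = (1.7570/π) × 24.66 = 13.79 h.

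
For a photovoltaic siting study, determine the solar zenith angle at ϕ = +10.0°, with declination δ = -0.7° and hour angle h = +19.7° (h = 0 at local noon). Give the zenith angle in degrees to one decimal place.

cos θ_z = sin ϕ sin δ + cos ϕ cos δ cos h = -0.002121 + 0.927098 = 0.924977.
θ_z = arccos(0.924977) = 22.3°.

θ_z = 22.3°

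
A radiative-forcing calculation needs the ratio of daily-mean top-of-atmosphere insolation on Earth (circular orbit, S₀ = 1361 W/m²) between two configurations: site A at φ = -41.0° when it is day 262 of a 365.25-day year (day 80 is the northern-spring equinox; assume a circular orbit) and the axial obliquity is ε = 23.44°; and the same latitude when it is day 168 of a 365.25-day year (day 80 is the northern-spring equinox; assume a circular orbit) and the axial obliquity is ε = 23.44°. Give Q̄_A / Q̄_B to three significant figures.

Q̄_A / Q̄_B ≈ 2.25

— Configuration A (φ=-41.0°):
Solar longitude: λ_s = 360° × (262 − 80)/365.25 = 179.384°.
sin δ = sin 23.44° × sin 179.384° = 0.00428, so δ = +0.245°.
cos H₀ = −tan(-41.0°) tan(+0.245°) = 0.0037, H₀ = 1.5671 rad.
Bracket: H₀ sin φ sin δ + cos φ cos δ sin H₀ = 1.5671×-0.65606×0.00428 + 0.75471×0.99999×0.99999 = -0.004400 + 0.754695 = 0.750295.
Q̄ = (S₀/π) × [bracket] = (1361/π) × 0.750295 = 325.04 W/m².
— Configuration B (φ=-41.0°):
Solar longitude: λ_s = 360° × (168 − 80)/365.25 = 86.735°.
sin δ = sin 23.44° × sin 86.735° = 0.39714, so δ = +23.400°.
cos H₀ = −tan(-41.0°) tan(+23.400°) = 0.3762, H₀ = 1.1851 rad.
Bracket: H₀ sin φ sin δ + cos φ cos δ sin H₀ = 1.1851×-0.65606×0.39714 + 0.75471×0.91776×0.92655 = -0.308775 + 0.641768 = 0.332993.
Q̄ = (S₀/π) × [bracket] = (1361/π) × 0.332993 = 144.26 W/m².
Ratio Q̄_A / Q̄_B = 325.04 / 144.26 = 2.253.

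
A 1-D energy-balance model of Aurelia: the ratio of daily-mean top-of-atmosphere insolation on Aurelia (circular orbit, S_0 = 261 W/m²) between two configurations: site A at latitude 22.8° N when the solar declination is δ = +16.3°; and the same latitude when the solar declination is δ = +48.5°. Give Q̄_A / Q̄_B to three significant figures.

Q̄_A / Q̄_B ≈ 0.934

— Configuration A (ϕ=+22.8°):
cos h₀ = −tan(+22.8°) tan(+16.300°) = -0.1229, h₀ = 1.6940 rad.
Bracket: h₀ sin ϕ sin δ + cos ϕ cos δ sin h₀ = 1.6940×0.38752×0.28067 + 0.92186×0.95981×0.99242 = 0.184248 + 0.878104 = 1.062352.
Q̄ = (S_0/π) × [bracket] = (261/π) × 1.062352 = 88.259 W/m².
— Configuration B (ϕ=+22.8°):
cos h₀ = −tan(+22.8°) tan(+48.500°) = -0.4751, h₀ = 2.0659 rad.
Bracket: h₀ sin ϕ sin δ + cos ϕ cos δ sin h₀ = 2.0659×0.38752×0.74896 + 0.92186×0.66262×0.87991 = 0.599601 + 0.537487 = 1.137088.
Q̄ = (S_0/π) × [bracket] = (261/π) × 1.137088 = 94.468 W/m².
Ratio Q̄_A / Q̄_B = 88.259 / 94.468 = 0.9343.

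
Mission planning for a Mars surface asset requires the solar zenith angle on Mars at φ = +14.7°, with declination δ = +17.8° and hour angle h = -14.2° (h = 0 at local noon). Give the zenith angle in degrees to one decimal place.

θ_z = 14.0°

cos θ_z = sin φ sin δ + cos φ cos δ cos h = 0.077573 + 0.892824 = 0.970397.
θ_z = arccos(0.970397) = 14.0°.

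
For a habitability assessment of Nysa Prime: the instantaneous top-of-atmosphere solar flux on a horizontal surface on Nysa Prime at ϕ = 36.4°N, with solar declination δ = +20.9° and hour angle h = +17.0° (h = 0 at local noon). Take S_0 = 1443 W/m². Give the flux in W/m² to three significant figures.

cos θ_z = sin ϕ sin δ + cos ϕ cos δ cos h = 0.211695 + 0.719079 = 0.930774.
Flux = S_0 · cos θ_z = 1443 × 0.930774 = 1343 W/m².

1.34e+03 W/m²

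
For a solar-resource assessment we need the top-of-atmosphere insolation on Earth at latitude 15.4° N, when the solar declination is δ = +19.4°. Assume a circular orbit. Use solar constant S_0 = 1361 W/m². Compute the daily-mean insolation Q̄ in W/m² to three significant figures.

cos h₀ = −tan(+15.4°) tan(+19.400°) = -0.0970, h₀ = 1.6679 rad.
Bracket: h₀ sin ϕ sin δ + cos ϕ cos δ sin h₀ = 1.6679×0.26556×0.33216 + 0.96410×0.94322×0.99528 = 0.147123 + 0.905066 = 1.052189.
Q̄ = (S_0/π) × [bracket] = (1361/π) × 1.052189 = 455.8 W/m².

Q̄ ≈ 456 W/m²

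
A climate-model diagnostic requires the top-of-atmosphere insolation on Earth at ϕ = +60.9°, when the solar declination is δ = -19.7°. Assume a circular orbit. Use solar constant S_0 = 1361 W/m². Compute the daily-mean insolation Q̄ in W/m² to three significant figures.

cos h₀ = −tan(+60.9°) tan(-19.700°) = 0.6433, h₀ = 0.8720 rad.
Bracket: h₀ sin ϕ sin δ + cos ϕ cos δ sin h₀ = 0.8720×0.87377×-0.33710 + 0.48634×0.94147×0.76562 = -0.256846 + 0.350558 = 0.093712.
Q̄ = (S_0/π) × [bracket] = (1361/π) × 0.093712 = 40.60 W/m².

Q̄ ≈ 40.6 W/m²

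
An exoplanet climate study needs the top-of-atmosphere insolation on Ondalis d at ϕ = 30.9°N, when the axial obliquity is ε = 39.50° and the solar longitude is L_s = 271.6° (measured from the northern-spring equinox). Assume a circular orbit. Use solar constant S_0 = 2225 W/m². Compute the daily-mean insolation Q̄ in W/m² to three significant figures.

Solar declination: sin δ = sin ε · sin L_s = sin 39.50° × sin 271.6° = -0.63583, so δ = -39.482°.
cos h₀ = −tan(+30.9°) tan(-39.482°) = 0.4930, h₀ = 1.0552 rad.
Bracket: h₀ sin ϕ sin δ + cos ϕ cos δ sin h₀ = 1.0552×0.51354×-0.63583 + 0.85806×0.77183×0.87001 = -0.344548 + 0.576187 = 0.231639.
Q̄ = (S_0/π) × [bracket] = (2225/π) × 0.231639 = 164.1 W/m².

Q̄ ≈ 164 W/m²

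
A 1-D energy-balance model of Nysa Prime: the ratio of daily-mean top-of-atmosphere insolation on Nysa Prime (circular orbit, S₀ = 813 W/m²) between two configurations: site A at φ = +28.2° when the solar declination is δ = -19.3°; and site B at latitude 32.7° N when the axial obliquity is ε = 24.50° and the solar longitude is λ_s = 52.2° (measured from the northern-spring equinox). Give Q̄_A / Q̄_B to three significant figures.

— Configuration A (φ=+28.2°):
cos H₀ = −tan(+28.2°) tan(-19.300°) = 0.1878, H₀ = 1.3819 rad.
Bracket: H₀ sin φ sin δ + cos φ cos δ sin H₀ = 1.3819×0.47255×-0.33051 + 0.88130×0.94380×0.98221 = -0.215829 + 0.816974 = 0.601145.
Q̄ = (S₀/π) × [bracket] = (813/π) × 0.601145 = 155.57 W/m².
— Configuration B (φ=+32.7°):
Solar declination: sin δ = sin ε · sin λ_s = sin 24.50° × sin 52.2° = 0.32767, so δ = +19.128°.
cos H₀ = −tan(+32.7°) tan(+19.128°) = -0.2227, H₀ = 1.7953 rad.
Bracket: H₀ sin φ sin δ + cos φ cos δ sin H₀ = 1.7953×0.54024×0.32767 + 0.84151×0.94479×0.97490 = 0.317805 + 0.775094 = 1.092899.
Q̄ = (S₀/π) × [bracket] = (813/π) × 1.092899 = 282.83 W/m².
Ratio Q̄_A / Q̄_B = 155.57 / 282.83 = 0.5500.

Q̄_A / Q̄_B ≈ 0.550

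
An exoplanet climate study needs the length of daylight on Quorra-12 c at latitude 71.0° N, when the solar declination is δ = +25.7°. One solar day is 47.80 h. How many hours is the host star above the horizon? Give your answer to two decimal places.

47.80 h

Sunrise equation: cos h₀ = −tan ϕ · tan δ = -1.3977 ≤ −1, so the host star never sets (polar day) and h₀ = π.
Daylight = 2h₀/(2π) × 47.80 h = (3.1416/π) × 47.80 = 47.80 h.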